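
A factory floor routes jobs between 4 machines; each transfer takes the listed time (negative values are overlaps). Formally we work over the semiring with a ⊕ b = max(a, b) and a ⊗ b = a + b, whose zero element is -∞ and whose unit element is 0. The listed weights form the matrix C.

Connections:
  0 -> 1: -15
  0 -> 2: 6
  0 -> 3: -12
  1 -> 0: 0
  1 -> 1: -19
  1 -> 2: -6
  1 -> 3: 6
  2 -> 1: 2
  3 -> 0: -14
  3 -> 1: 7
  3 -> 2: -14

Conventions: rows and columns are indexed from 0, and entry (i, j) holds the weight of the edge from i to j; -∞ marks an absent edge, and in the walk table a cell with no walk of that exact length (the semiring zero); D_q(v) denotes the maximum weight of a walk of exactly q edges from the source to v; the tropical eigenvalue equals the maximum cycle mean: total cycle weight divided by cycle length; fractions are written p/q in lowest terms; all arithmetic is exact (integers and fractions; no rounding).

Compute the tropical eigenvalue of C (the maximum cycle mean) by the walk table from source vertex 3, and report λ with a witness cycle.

q=0: [-∞, -∞, -∞, 0]
q=1: [-14, 7, -14, -∞]
q=2: [7, -12, 1, 13]
q=3: [-1, 20, 13, -5]
q=4: [20, 15, 14, 26]
Optimal cycle mean attained by: cycle 1->3->1, total 6 + 7, length 2.
Answer: λ = 13/2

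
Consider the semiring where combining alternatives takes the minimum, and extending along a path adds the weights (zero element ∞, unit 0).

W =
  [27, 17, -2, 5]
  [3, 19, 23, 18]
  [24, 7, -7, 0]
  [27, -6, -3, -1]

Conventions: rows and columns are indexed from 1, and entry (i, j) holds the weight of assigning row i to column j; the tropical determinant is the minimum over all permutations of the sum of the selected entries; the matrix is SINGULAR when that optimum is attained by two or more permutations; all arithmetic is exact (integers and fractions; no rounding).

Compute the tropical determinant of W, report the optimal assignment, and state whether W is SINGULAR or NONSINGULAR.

σ = (1, 2, 3, 4): 27 + 19 + (-7) + (-1) = 38
σ = (1, 2, 4, 3): 27 + 19 + 0 + (-3) = 43
σ = (1, 3, 2, 4): 27 + 23 + 7 + (-1) = 56
σ = (1, 3, 4, 2): 27 + 23 + 0 + (-6) = 44
σ = (1, 4, 2, 3): 27 + 18 + 7 + (-3) = 49
σ = (1, 4, 3, 2): 27 + 18 + (-7) + (-6) = 32
σ = (2, 1, 3, 4): 17 + 3 + (-7) + (-1) = 12
σ = (2, 1, 4, 3): 17 + 3 + 0 + (-3) = 17
σ = (2, 3, 1, 4): 17 + 23 + 24 + (-1) = 63
σ = (2, 3, 4, 1): 17 + 23 + 0 + 27 = 67
σ = (2, 4, 1, 3): 17 + 18 + 24 + (-3) = 56
σ = (2, 4, 3, 1): 17 + 18 + (-7) + 27 = 55
σ = (3, 1, 2, 4): (-2) + 3 + 7 + (-1) = 7
σ = (3, 1, 4, 2): (-2) + 3 + 0 + (-6) = -5
σ = (3, 2, 1, 4): (-2) + 19 + 24 + (-1) = 40
σ = (3, 2, 4, 1): (-2) + 19 + 0 + 27 = 44
σ = (3, 4, 1, 2): (-2) + 18 + 24 + (-6) = 34
σ = (3, 4, 2, 1): (-2) + 18 + 7 + 27 = 50
σ = (4, 1, 2, 3): 5 + 3 + 7 + (-3) = 12
σ = (4, 1, 3, 2): 5 + 3 + (-7) + (-6) = -5
σ = (4, 2, 1, 3): 5 + 19 + 24 + (-3) = 45
σ = (4, 2, 3, 1): 5 + 19 + (-7) + 27 = 44
σ = (4, 3, 1, 2): 5 + 23 + 24 + (-6) = 46
σ = (4, 3, 2, 1): 5 + 23 + 7 + 27 = 62
Optimal value attained by: σ = (3, 1, 4, 2).
Answer: det⊕(W) = -5; verdict: SINGULAR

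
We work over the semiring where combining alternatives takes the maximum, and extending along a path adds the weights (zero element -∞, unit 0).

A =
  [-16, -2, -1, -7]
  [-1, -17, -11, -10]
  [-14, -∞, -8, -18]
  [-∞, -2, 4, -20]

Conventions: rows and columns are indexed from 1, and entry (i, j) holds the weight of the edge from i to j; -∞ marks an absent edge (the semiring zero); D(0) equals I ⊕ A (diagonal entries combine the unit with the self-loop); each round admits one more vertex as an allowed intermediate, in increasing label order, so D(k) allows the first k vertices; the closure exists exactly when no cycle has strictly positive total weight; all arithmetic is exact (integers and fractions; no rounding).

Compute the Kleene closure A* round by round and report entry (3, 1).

D(0):
  [0, -2, -1, -7]
  [-1, 0, -11, -10]
  [-14, -∞, 0, -18]
  [-∞, -2, 4, 0]
D(1):
  [0, -2, -1, -7]
  [-1, 0, -2, -8]
  [-14, -16, 0, -18]
  [-∞, -2, 4, 0]
D(2):
  [0, -2, -1, -7]
  [-1, 0, -2, -8]
  [-14, -16, 0, -18]
  [-3, -2, 4, 0]
D(3):
  [0, -2, -1, -7]
  [-1, 0, -2, -8]
  [-14, -16, 0, -18]
  [-3, -2, 4, 0]
D(4):
  [0, -2, -1, -7]
  [-1, 0, -2, -8]
  [-14, -16, 0, -18]
  [-3, -2, 4, 0]
Answer: A*[3][1] = -14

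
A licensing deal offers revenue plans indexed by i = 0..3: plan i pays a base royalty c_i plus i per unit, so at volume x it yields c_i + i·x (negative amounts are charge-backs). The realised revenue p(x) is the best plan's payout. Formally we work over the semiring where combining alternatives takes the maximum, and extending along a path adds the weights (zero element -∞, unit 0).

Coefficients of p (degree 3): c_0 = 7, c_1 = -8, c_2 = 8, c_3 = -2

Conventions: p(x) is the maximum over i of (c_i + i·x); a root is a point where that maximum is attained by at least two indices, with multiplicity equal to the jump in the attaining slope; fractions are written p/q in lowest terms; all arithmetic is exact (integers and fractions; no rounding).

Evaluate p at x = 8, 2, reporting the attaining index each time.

p(8) = max(7+0·8=7, -8+1·8=0, 8+2·8=24, -2+3·8=22) = 24 (attained by i=2)
p(2) = max(7+0·2=7, -8+1·2=-6, 8+2·2=12, -2+3·2=4) = 12 (attained by i=2)
Answer: p(8) = 24; p(2) = 12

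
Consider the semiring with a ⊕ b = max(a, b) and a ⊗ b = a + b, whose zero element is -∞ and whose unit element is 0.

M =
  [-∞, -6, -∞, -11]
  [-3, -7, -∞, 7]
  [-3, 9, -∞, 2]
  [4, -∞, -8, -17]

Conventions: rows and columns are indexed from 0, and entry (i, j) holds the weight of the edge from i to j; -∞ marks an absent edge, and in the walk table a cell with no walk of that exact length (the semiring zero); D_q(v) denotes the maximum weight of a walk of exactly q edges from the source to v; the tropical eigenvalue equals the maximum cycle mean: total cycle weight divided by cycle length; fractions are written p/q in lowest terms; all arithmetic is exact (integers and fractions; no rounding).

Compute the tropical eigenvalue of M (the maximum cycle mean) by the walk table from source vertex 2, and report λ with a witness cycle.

q=0: [-∞, -∞, 0, -∞]
q=1: [-3, 9, -∞, 2]
q=2: [6, 2, -6, 16]
q=3: [20, 3, 8, 9]
q=4: [13, 17, 1, 10]
Optimal cycle mean attained by: cycle 1->3->2->1, total 7 + (-8) + 9, length 3.
Answer: λ = 8/3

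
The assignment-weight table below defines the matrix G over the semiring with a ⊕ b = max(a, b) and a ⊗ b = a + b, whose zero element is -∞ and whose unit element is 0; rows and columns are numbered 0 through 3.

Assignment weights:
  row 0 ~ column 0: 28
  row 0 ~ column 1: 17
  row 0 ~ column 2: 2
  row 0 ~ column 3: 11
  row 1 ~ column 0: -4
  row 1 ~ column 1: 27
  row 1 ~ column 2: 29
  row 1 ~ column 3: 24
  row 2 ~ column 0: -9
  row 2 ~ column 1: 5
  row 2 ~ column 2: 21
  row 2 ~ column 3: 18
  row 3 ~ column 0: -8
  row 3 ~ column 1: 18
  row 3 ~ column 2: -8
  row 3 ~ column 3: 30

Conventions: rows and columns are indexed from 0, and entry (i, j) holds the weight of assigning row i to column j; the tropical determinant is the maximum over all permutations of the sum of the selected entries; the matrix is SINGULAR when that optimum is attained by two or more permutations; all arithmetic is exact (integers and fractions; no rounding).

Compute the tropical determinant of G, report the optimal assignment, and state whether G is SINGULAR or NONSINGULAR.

σ = (0, 1, 2, 3): 28 + 27 + 21 + 30 = 106
σ = (0, 1, 3, 2): 28 + 27 + 18 + (-8) = 65
σ = (0, 2, 1, 3): 28 + 29 + 5 + 30 = 92
σ = (0, 2, 3, 1): 28 + 29 + 18 + 18 = 93
σ = (0, 3, 1, 2): 28 + 24 + 5 + (-8) = 49
σ = (0, 3, 2, 1): 28 + 24 + 21 + 18 = 91
σ = (1, 0, 2, 3): 17 + (-4) + 21 + 30 = 64
σ = (1, 0, 3, 2): 17 + (-4) + 18 + (-8) = 23
σ = (1, 2, 0, 3): 17 + 29 + (-9) + 30 = 67
σ = (1, 2, 3, 0): 17 + 29 + 18 + (-8) = 56
σ = (1, 3, 0, 2): 17 + 24 + (-9) + (-8) = 24
σ = (1, 3, 2, 0): 17 + 24 + 21 + (-8) = 54
σ = (2, 0, 1, 3): 2 + (-4) + 5 + 30 = 33
σ = (2, 0, 3, 1): 2 + (-4) + 18 + 18 = 34
σ = (2, 1, 0, 3): 2 + 27 + (-9) + 30 = 50
σ = (2, 1, 3, 0): 2 + 27 + 18 + (-8) = 39
σ = (2, 3, 0, 1): 2 + 24 + (-9) + 18 = 35
σ = (2, 3, 1, 0): 2 + 24 + 5 + (-8) = 23
σ = (3, 0, 1, 2): 11 + (-4) + 5 + (-8) = 4
σ = (3, 0, 2, 1): 11 + (-4) + 21 + 18 = 46
σ = (3, 1, 0, 2): 11 + 27 + (-9) + (-8) = 21
σ = (3, 1, 2, 0): 11 + 27 + 21 + (-8) = 51
σ = (3, 2, 0, 1): 11 + 29 + (-9) + 18 = 49
σ = (3, 2, 1, 0): 11 + 29 + 5 + (-8) = 37
Optimal value attained by: σ = (0, 1, 2, 3).
Answer: det⊕(G) = 106; verdict: NONSINGULAR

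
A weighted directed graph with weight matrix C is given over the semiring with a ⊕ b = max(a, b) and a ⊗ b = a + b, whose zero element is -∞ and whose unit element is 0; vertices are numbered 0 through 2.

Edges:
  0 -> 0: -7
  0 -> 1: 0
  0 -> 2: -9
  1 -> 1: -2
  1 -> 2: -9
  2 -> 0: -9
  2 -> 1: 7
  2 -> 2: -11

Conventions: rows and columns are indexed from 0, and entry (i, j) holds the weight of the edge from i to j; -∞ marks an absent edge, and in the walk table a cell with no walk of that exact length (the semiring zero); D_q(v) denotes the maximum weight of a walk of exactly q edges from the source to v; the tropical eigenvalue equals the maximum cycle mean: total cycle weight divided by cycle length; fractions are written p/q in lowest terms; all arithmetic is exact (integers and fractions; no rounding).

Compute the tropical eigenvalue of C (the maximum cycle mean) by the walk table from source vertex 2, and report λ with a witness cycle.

q=0: [-∞, -∞, 0]
q=1: [-9, 7, -11]
q=2: [-16, 5, -2]
q=3: [-11, 5, -4]
Optimal cycle mean attained by: cycle 1->2->1, total (-9) + 7, length 2.
Answer: λ = -1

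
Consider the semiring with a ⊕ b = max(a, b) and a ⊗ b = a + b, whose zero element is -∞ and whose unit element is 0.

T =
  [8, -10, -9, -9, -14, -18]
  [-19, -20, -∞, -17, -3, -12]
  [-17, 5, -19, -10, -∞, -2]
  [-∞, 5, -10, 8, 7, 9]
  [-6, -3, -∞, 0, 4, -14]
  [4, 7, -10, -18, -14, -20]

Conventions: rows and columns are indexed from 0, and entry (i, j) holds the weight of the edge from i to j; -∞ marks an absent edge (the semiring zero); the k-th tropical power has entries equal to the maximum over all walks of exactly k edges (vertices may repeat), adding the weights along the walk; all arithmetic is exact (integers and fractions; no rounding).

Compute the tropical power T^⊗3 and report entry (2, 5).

T^⊗2:
  [16, -2, -1, -1, -2, 0]
  [-8, -5, -22, -3, 1, -8]
  [2, 5, -12, -2, 2, -1]
  [13, 16, -1, 16, 15, 17]
  [2, 5, -10, 8, 8, 9]
  [12, -5, -5, -5, 4, -5]
T^⊗3:
  [24, 7, 7, 7, 6, 8]
  [0, 2, -13, 5, 5, 6]
  [10, 6, -7, 6, 6, 7]
  [21, 24, 7, 24, 23, 25]
  [13, 16, -1, 16, 15, 17]
  [20, 2, 3, 4, 8, 4]
Key observation: the optimum is the walk 2->3->3->5, with weight (-10) + 8 + 9 = 7.
Optimal value attained by: walk 2->3->3->5.
Answer: (T^⊗3)[2][5] = 7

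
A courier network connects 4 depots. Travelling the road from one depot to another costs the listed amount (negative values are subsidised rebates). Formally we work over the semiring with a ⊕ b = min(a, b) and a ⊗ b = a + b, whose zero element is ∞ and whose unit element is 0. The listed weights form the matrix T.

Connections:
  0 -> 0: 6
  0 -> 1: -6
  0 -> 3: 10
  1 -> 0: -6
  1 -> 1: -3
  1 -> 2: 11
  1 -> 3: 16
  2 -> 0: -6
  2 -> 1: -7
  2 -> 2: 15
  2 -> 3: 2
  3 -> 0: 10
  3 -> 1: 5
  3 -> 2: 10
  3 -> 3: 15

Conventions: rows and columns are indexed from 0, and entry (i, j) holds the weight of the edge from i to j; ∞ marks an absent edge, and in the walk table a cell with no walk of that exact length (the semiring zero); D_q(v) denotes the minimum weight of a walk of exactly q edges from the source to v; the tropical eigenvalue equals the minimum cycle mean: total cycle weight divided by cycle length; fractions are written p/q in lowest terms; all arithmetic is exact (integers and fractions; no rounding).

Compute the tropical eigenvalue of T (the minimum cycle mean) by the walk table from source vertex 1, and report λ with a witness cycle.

q=0: [∞, 0, ∞, ∞]
q=1: [-6, -3, 11, 16]
q=2: [-9, -12, 8, 4]
q=3: [-18, -15, -1, 1]
q=4: [-21, -24, -4, -8]
Optimal cycle mean attained by: cycle 0->1->0, total (-6) + (-6), length 2.
Answer: λ = -6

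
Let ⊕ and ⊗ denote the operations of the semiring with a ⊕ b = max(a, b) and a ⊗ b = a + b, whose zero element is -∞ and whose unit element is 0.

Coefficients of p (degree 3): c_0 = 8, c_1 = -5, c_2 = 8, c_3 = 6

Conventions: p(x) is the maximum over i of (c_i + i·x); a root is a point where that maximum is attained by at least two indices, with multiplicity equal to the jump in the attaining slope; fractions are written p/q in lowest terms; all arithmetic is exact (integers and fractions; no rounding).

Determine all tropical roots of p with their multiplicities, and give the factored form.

hull edge (i=0, c=8) to (i=2, c=8): slope 0, span 2
hull edge (i=2, c=8) to (i=3, c=6): slope -2, span 1
Factored form: p(x) = 6 ⊗ (x ⊕ 0) ⊗ (x ⊕ 0) ⊗ (x ⊕ 2)
Answer: roots = 0 (mult 2), 2 (mult 1)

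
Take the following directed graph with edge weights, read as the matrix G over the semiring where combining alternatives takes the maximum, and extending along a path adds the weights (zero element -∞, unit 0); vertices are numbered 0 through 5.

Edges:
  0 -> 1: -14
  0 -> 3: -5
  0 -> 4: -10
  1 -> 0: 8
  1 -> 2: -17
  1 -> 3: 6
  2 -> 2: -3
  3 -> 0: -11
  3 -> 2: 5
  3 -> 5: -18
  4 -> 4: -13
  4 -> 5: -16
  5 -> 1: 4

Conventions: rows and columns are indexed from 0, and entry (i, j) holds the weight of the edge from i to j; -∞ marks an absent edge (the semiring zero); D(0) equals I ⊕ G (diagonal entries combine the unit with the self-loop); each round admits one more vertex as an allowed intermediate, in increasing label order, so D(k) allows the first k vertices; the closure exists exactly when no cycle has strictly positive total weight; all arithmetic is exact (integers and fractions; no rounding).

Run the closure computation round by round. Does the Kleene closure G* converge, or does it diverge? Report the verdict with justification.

D(0):
  [0, -14, -∞, -5, -10, -∞]
  [8, 0, -17, 6, -∞, -∞]
  [-∞, -∞, 0, -∞, -∞, -∞]
  [-11, -∞, 5, 0, -∞, -18]
  [-∞, -∞, -∞, -∞, 0, -16]
  [-∞, 4, -∞, -∞, -∞, 0]
D(1):
  [0, -14, -∞, -5, -10, -∞]
  [8, 0, -17, 6, -2, -∞]
  [-∞, -∞, 0, -∞, -∞, -∞]
  [-11, -25, 5, 0, -21, -18]
  [-∞, -∞, -∞, -∞, 0, -16]
  [-∞, 4, -∞, -∞, -∞, 0]
D(2):
  [0, -14, -31, -5, -10, -∞]
  [8, 0, -17, 6, -2, -∞]
  [-∞, -∞, 0, -∞, -∞, -∞]
  [-11, -25, 5, 0, -21, -18]
  [-∞, -∞, -∞, -∞, 0, -16]
  [12, 4, -13, 10, 2, 0]
D(3):
  [0, -14, -31, -5, -10, -∞]
  [8, 0, -17, 6, -2, -∞]
  [-∞, -∞, 0, -∞, -∞, -∞]
  [-11, -25, 5, 0, -21, -18]
  [-∞, -∞, -∞, -∞, 0, -16]
  [12, 4, -13, 10, 2, 0]
D(4):
  [0, -14, 0, -5, -10, -23]
  [8, 0, 11, 6, -2, -12]
  [-∞, -∞, 0, -∞, -∞, -∞]
  [-11, -25, 5, 0, -21, -18]
  [-∞, -∞, -∞, -∞, 0, -16]
  [12, 4, 15, 10, 2, 0]
D(5):
  [0, -14, 0, -5, -10, -23]
  [8, 0, 11, 6, -2, -12]
  [-∞, -∞, 0, -∞, -∞, -∞]
  [-11, -25, 5, 0, -21, -18]
  [-∞, -∞, -∞, -∞, 0, -16]
  [12, 4, 15, 10, 2, 0]
D(6):
  [0, -14, 0, -5, -10, -23]
  [8, 0, 11, 6, -2, -12]
  [-∞, -∞, 0, -∞, -∞, -∞]
  [-6, -14, 5, 0, -16, -18]
  [-4, -12, -1, -6, 0, -16]
  [12, 4, 15, 10, 2, 0]
Key observation: every diagonal entry stays at the unit through all rounds, so no improving cycle exists.
Answer: CONVERGES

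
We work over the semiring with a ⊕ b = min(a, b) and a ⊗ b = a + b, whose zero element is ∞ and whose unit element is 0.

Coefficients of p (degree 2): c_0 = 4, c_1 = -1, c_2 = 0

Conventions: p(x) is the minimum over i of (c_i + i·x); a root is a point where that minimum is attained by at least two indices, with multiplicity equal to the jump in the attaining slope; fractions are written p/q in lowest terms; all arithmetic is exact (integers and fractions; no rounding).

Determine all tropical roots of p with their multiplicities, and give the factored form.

hull edge (i=0, c=4) to (i=1, c=-1): slope -5, span 1
hull edge (i=1, c=-1) to (i=2, c=0): slope 1, span 1
Factored form: p(x) = 0 ⊗ (x ⊕ (-1)) ⊗ (x ⊕ 5)
Answer: roots = -1 (mult 1), 5 (mult 1)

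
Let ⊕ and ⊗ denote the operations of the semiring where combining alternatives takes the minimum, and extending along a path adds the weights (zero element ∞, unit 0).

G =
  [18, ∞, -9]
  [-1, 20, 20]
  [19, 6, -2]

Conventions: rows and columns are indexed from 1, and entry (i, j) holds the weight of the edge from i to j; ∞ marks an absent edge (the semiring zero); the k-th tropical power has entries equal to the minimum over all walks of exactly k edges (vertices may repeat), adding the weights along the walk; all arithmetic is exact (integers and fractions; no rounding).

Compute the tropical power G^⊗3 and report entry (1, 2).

G^⊗2:
  [10, -3, -11]
  [17, 26, -10]
  [5, 4, -4]
G^⊗3:
  [-4, -5, -13]
  [9, -4, -12]
  [3, 2, -6]
Key observation: the optimum is the walk 1->3->3->2, with weight (-9) + (-2) + 6 = -5.
Optimal value attained by: walk 1->3->3->2.
Answer: (G^⊗3)[1][2] = -5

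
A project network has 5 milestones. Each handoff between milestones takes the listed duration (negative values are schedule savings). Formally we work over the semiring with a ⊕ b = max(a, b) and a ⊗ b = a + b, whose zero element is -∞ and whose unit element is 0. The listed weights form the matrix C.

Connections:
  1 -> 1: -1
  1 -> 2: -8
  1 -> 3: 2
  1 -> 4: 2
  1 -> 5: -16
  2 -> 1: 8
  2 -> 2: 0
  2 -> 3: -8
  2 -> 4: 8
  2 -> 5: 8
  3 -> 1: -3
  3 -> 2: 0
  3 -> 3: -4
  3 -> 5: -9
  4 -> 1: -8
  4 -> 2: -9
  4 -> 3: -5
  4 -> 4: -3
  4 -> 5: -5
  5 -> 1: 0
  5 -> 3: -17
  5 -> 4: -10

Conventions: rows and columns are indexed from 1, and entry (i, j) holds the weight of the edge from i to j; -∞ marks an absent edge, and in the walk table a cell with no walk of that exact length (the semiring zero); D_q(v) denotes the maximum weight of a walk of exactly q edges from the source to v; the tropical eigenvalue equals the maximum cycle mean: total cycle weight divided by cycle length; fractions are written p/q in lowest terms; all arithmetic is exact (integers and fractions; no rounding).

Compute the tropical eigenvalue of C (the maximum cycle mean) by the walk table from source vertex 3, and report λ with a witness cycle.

q=0: [-∞, -∞, 0, -∞, -∞]
q=1: [-3, 0, -4, -∞, -9]
q=2: [8, 0, -1, 8, 8]
q=3: [8, 0, 10, 10, 8]
q=4: [8, 10, 10, 10, 8]
q=5: [18, 10, 10, 18, 18]
Optimal cycle mean attained by: cycle 1->3->2->1, total 2 + 0 + 8, length 3.
Answer: λ = 10/3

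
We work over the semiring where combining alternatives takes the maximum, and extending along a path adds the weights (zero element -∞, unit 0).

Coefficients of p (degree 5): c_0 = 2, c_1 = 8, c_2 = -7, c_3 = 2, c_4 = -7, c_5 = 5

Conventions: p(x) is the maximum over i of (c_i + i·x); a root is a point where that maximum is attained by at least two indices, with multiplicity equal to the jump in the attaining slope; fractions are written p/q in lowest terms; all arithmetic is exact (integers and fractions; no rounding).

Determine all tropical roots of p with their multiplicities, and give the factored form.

hull edge (i=0, c=2) to (i=1, c=8): slope 6, span 1
hull edge (i=1, c=8) to (i=5, c=5): slope -3/4, span 4
Factored form: p(x) = 5 ⊗ (x ⊕ (-6)) ⊗ (x ⊕ 3/4) ⊗ (x ⊕ 3/4) ⊗ (x ⊕ 3/4) ⊗ (x ⊕ 3/4)
Answer: roots = -6 (mult 1), 3/4 (mult 4)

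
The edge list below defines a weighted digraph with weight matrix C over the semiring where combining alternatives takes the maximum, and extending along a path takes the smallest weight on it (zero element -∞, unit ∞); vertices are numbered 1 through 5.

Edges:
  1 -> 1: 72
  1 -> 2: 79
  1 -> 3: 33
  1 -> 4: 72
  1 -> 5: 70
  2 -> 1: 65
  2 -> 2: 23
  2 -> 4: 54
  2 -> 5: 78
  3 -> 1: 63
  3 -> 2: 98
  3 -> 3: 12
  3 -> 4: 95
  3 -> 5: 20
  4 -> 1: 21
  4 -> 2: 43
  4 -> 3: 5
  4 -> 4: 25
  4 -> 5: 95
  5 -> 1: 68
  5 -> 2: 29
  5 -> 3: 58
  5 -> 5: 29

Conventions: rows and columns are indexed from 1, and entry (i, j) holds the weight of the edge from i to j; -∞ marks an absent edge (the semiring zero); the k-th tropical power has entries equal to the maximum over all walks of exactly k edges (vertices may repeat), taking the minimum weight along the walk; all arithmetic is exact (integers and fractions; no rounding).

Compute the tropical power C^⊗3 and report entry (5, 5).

C^⊗2:
  [72, 72, 58, 72, 78]
  [68, 65, 58, 65, 65]
  [65, 63, 33, 63, 95]
  [68, 29, 58, 43, 43]
  [68, 68, 33, 68, 68]
C^⊗3:
  [72, 72, 58, 72, 72]
  [68, 68, 58, 68, 68]
  [68, 65, 58, 65, 65]
  [68, 68, 43, 68, 68]
  [68, 68, 58, 68, 68]
Key observation: the optimum is the walk 5->1->2->5, with weight 68 min 79 min 78 = 68.
Optimal value attained by: walk 5->1->2->5.
Answer: (C^⊗3)[5][5] = 68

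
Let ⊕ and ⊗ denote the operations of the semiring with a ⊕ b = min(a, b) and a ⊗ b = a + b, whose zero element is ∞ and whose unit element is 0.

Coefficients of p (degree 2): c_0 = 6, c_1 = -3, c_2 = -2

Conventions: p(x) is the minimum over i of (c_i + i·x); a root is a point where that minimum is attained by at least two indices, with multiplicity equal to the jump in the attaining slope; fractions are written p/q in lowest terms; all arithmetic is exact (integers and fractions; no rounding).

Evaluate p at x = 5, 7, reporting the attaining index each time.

p(5) = min(6+0·5=6, -3+1·5=2, -2+2·5=8) = 2 (attained by i=1)
p(7) = min(6+0·7=6, -3+1·7=4, -2+2·7=12) = 4 (attained by i=1)
Answer: p(5) = 2; p(7) = 4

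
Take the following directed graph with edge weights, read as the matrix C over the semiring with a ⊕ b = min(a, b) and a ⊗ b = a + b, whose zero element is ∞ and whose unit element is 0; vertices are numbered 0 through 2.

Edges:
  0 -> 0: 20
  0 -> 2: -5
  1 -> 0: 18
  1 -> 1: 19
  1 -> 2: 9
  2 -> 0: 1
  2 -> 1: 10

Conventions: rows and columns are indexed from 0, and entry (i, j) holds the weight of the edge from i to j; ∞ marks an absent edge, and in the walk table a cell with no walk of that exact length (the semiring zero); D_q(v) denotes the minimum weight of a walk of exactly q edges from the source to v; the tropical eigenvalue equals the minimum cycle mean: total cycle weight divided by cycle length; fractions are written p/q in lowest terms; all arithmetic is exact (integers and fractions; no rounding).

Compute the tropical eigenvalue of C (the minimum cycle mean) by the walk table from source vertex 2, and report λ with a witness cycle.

q=0: [∞, ∞, 0]
q=1: [1, 10, ∞]
q=2: [21, 29, -4]
q=3: [-3, 6, 16]
Optimal cycle mean attained by: cycle 0->2->0, total (-5) + 1, length 2.
Answer: λ = -2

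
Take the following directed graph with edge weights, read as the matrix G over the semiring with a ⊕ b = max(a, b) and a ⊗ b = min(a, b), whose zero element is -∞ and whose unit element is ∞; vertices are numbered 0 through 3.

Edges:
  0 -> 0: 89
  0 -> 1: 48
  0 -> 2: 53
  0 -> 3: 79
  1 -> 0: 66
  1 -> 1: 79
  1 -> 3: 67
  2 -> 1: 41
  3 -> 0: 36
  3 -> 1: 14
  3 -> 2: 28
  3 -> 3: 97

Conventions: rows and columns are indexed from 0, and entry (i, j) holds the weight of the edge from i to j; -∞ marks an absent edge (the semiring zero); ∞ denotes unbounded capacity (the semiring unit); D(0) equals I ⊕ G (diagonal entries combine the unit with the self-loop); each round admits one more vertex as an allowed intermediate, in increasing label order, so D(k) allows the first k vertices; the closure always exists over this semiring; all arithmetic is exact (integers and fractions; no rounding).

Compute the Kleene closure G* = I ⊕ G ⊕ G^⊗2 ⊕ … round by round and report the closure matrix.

D(0):
  [∞, 48, 53, 79]
  [66, ∞, -∞, 67]
  [-∞, 41, ∞, -∞]
  [36, 14, 28, ∞]
D(1):
  [∞, 48, 53, 79]
  [66, ∞, 53, 67]
  [-∞, 41, ∞, -∞]
  [36, 36, 36, ∞]
D(2):
  [∞, 48, 53, 79]
  [66, ∞, 53, 67]
  [41, 41, ∞, 41]
  [36, 36, 36, ∞]
D(3):
  [∞, 48, 53, 79]
  [66, ∞, 53, 67]
  [41, 41, ∞, 41]
  [36, 36, 36, ∞]
D(4):
  [∞, 48, 53, 79]
  [66, ∞, 53, 67]
  [41, 41, ∞, 41]
  [36, 36, 36, ∞]
Answer: G* = [[∞, 48, 53, 79], [66, ∞, 53, 67], [41, 41, ∞, 41], [36, 36, 36, ∞]]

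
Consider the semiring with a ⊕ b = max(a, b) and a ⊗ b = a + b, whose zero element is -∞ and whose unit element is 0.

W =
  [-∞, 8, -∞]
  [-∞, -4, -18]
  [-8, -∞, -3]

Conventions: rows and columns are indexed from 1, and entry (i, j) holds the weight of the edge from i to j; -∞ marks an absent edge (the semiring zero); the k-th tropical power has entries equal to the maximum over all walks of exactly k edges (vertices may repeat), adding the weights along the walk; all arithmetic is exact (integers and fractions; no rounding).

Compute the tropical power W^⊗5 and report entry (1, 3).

W^⊗2:
  [-∞, 4, -10]
  [-26, -8, -21]
  [-11, 0, -6]
W^⊗3:
  [-18, 0, -13]
  [-29, -12, -24]
  [-14, -3, -9]
W^⊗4:
  [-21, -4, -16]
  [-32, -16, -27]
  [-17, -6, -12]
W^⊗5:
  [-24, -8, -19]
  [-35, -20, -30]
  [-20, -9, -15]
Key observation: the optimum is the walk 1->2->3->3->3->3, with weight 8 + (-18) + (-3) + (-3) + (-3) = -19.
Optimal value attained by: walk 1->2->3->3->3->3.
Answer: (W^⊗5)[1][3] = -19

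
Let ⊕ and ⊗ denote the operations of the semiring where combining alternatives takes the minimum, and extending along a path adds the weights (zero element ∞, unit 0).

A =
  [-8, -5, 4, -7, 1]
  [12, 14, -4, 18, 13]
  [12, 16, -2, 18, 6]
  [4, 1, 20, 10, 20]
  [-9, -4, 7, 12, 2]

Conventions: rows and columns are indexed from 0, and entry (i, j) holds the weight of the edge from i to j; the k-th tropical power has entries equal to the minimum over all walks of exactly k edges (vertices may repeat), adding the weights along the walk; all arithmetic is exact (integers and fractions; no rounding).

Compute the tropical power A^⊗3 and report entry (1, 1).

A^⊗2:
  [-16, -13, -9, -15, -7]
  [4, 7, -6, 5, 2]
  [-3, 2, -4, 5, 4]
  [-4, -1, -3, -3, 5]
  [-17, -14, -8, -16, -8]
A^⊗3:
  [-24, -21, -17, -23, -15]
  [-7, -2, -8, -3, 0]
  [-11, -8, -6, -10, -2]
  [-12, -9, -5, -11, -3]
  [-25, -22, -18, -24, -16]
Key observation: the optimum is the walk 1->2->4->1, with weight (-4) + 6 + (-4) = -2.
Optimal value attained by: walk 1->2->4->1.
Answer: (A^⊗3)[1][1] = -2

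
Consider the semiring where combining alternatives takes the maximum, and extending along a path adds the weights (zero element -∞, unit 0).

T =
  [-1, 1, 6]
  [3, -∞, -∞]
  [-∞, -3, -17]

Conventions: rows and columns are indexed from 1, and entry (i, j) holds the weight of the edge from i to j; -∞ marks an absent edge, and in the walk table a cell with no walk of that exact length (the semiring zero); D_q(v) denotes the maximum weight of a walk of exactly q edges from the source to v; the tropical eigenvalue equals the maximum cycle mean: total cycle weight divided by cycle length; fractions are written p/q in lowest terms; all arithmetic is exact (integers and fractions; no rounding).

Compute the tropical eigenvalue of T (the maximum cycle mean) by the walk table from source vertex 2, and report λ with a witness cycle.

q=0: [-∞, 0, -∞]
q=1: [3, -∞, -∞]
q=2: [2, 4, 9]
q=3: [7, 6, 8]
Optimal cycle mean attained by: cycle 1->2->1, total 1 + 3, length 2.
Answer: λ = 2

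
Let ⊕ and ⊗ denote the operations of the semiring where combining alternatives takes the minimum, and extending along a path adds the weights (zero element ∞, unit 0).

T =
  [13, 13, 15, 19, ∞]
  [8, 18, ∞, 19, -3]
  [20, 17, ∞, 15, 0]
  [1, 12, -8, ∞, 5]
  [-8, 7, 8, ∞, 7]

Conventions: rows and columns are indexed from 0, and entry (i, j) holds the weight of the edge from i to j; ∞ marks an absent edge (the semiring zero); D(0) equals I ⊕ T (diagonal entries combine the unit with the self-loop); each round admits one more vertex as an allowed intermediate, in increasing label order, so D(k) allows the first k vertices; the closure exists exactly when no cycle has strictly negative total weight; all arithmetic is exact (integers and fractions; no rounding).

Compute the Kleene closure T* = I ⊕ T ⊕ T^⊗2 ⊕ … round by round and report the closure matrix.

D(0):
  [0, 13, 15, 19, ∞]
  [8, 0, ∞, 19, -3]
  [20, 17, 0, 15, 0]
  [1, 12, -8, 0, 5]
  [-8, 7, 8, ∞, 0]
D(1):
  [0, 13, 15, 19, ∞]
  [8, 0, 23, 19, -3]
  [20, 17, 0, 15, 0]
  [1, 12, -8, 0, 5]
  [-8, 5, 7, 11, 0]
D(2):
  [0, 13, 15, 19, 10]
  [8, 0, 23, 19, -3]
  [20, 17, 0, 15, 0]
  [1, 12, -8, 0, 5]
  [-8, 5, 7, 11, 0]
D(3):
  [0, 13, 15, 19, 10]
  [8, 0, 23, 19, -3]
  [20, 17, 0, 15, 0]
  [1, 9, -8, 0, -8]
  [-8, 5, 7, 11, 0]
D(4):
  [0, 13, 11, 19, 10]
  [8, 0, 11, 19, -3]
  [16, 17, 0, 15, 0]
  [1, 9, -8, 0, -8]
  [-8, 5, 3, 11, 0]
D(5):
  [0, 13, 11, 19, 10]
  [-11, 0, 0, 8, -3]
  [-8, 5, 0, 11, 0]
  [-16, -3, -8, 0, -8]
  [-8, 5, 3, 11, 0]
Answer: T* = [[0, 13, 11, 19, 10], [-11, 0, 0, 8, -3], [-8, 5, 0, 11, 0], [-16, -3, -8, 0, -8], [-8, 5, 3, 11, 0]]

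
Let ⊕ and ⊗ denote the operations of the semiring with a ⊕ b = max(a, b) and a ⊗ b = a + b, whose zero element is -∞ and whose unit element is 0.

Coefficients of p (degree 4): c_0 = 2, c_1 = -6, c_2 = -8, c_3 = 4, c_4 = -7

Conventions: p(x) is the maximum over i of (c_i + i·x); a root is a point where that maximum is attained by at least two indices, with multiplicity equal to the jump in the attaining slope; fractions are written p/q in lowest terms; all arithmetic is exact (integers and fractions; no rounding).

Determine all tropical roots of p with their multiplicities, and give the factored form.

hull edge (i=0, c=2) to (i=3, c=4): slope 2/3, span 3
hull edge (i=3, c=4) to (i=4, c=-7): slope -11, span 1
Factored form: p(x) = -7 ⊗ (x ⊕ (-2/3)) ⊗ (x ⊕ (-2/3)) ⊗ (x ⊕ (-2/3)) ⊗ (x ⊕ 11)
Answer: roots = -2/3 (mult 3), 11 (mult 1)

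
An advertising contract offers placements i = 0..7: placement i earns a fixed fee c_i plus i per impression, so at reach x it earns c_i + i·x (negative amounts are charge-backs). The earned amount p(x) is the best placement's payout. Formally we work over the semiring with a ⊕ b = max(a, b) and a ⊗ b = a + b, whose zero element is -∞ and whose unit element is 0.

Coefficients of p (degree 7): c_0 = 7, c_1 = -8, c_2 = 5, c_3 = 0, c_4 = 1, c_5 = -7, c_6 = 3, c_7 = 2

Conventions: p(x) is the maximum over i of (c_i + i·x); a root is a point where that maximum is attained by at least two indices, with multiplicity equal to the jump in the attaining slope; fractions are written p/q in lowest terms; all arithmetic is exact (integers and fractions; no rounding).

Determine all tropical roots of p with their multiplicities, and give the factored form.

hull edge (i=0, c=7) to (i=6, c=3): slope -2/3, span 6
hull edge (i=6, c=3) to (i=7, c=2): slope -1, span 1
Factored form: p(x) = 2 ⊗ (x ⊕ 2/3) ⊗ (x ⊕ 2/3) ⊗ (x ⊕ 2/3) ⊗ (x ⊕ 2/3) ⊗ (x ⊕ 2/3) ⊗ (x ⊕ 2/3) ⊗ (x ⊕ 1)
Answer: roots = 2/3 (mult 6), 1 (mult 1)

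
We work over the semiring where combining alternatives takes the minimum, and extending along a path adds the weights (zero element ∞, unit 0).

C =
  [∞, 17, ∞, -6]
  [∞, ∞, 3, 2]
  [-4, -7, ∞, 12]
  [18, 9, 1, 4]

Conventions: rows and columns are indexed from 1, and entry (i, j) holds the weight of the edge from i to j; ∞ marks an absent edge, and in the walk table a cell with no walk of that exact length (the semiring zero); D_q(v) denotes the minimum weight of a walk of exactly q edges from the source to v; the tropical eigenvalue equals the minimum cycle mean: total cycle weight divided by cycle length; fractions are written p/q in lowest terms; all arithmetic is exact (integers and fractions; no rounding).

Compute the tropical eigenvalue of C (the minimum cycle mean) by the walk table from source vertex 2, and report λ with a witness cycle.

q=0: [∞, 0, ∞, ∞]
q=1: [∞, ∞, 3, 2]
q=2: [-1, -4, 3, 6]
q=3: [-1, -4, -1, -7]
q=4: [-5, -8, -6, -7]
Optimal cycle mean attained by: cycle 1->4->3->1, total (-6) + 1 + (-4), length 3.
Answer: λ = -3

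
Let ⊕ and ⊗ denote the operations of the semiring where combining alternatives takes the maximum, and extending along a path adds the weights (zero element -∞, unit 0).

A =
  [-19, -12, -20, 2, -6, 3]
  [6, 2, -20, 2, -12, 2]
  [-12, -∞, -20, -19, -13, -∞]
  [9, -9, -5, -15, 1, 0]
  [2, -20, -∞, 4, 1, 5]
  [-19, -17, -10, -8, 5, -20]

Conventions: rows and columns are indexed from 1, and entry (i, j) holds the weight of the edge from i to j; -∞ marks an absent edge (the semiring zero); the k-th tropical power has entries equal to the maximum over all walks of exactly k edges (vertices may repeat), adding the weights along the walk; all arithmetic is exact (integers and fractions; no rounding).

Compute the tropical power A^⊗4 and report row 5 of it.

A^⊗2:
  [11, -7, -3, -2, 8, 2]
  [11, 4, -3, 8, 7, 9]
  [-10, -24, -24, -9, -12, -8]
  [3, -3, -10, 11, 5, 12]
  [13, -5, -1, 5, 10, 6]
  [7, -15, -13, 9, 6, 10]
A^⊗3:
  [10, -1, -7, 13, 9, 14]
  [17, 6, 3, 13, 14, 14]
  [0, -18, -14, -8, -3, -7]
  [20, 2, 6, 9, 17, 11]
  [14, 1, 0, 15, 11, 16]
  [18, 0, 4, 10, 15, 11]
A^⊗4:
  [22, 4, 8, 13, 19, 14]
  [22, 8, 8, 19, 19, 20]
  [1, -12, -13, 2, -2, 3]
  [19, 8, 4, 22, 18, 23]
  [24, 6, 10, 16, 21, 17]
  [19, 6, 5, 20, 16, 21]
Answer: row 5 of A^⊗4 = [24, 6, 10, 16, 21, 17]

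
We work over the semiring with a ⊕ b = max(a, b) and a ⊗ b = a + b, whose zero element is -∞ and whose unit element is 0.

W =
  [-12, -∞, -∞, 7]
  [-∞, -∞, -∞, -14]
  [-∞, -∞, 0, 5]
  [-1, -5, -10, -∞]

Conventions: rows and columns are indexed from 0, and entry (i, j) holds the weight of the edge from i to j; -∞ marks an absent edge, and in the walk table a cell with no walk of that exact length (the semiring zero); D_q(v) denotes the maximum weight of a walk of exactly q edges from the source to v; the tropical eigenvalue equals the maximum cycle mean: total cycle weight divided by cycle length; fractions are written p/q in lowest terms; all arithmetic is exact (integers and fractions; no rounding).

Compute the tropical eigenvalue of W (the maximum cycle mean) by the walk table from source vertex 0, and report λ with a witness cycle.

q=0: [0, -∞, -∞, -∞]
q=1: [-12, -∞, -∞, 7]
q=2: [6, 2, -3, -5]
q=3: [-6, -10, -3, 13]
q=4: [12, 8, 3, 2]
Optimal cycle mean attained by: cycle 0->3->0, total 7 + (-1), length 2.
Answer: λ = 3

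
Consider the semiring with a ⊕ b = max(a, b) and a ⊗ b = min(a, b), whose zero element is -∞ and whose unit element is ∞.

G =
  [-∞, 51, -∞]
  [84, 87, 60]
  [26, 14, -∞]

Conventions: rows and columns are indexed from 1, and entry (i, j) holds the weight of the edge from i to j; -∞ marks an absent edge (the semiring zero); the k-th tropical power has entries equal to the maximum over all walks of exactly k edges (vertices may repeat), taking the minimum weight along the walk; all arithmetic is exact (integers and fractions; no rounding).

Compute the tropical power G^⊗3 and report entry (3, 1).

G^⊗2:
  [51, 51, 51]
  [84, 87, 60]
  [14, 26, 14]
G^⊗3:
  [51, 51, 51]
  [84, 87, 60]
  [26, 26, 26]
Key observation: the optimum is the walk 3->1->2->1, with weight 26 min 51 min 84 = 26.
Optimal value attained by: walk 3->1->2->1.
Answer: (G^⊗3)[3][1] = 26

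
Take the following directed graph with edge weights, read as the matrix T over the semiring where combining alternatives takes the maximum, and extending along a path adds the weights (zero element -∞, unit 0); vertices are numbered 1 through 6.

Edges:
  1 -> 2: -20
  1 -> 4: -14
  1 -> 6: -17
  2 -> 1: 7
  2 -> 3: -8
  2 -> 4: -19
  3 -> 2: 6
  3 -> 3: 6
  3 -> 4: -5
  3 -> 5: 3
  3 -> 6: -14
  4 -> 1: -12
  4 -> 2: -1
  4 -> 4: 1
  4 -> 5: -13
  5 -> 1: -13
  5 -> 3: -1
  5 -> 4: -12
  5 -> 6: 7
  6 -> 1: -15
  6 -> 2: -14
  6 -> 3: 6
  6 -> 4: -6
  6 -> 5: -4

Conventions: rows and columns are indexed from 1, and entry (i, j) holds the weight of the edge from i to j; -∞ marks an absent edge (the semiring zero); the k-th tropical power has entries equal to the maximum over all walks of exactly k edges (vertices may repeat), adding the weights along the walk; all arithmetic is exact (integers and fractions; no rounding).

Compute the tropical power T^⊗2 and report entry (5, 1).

T^⊗2:
  [-13, -15, -11, -13, -21, -∞]
  [-31, -2, -2, -7, -5, -10]
  [13, 12, 12, 1, 9, 10]
  [6, 0, -9, 2, -12, -6]
  [-8, 5, 13, 1, 3, -15]
  [-7, 12, 12, 1, 9, 3]
Key observation: the optimum is the walk 5->6->1, with weight 7 + (-15) = -8.
Optimal value attained by: walk 5->6->1.
Answer: (T^⊗2)[5][1] = -8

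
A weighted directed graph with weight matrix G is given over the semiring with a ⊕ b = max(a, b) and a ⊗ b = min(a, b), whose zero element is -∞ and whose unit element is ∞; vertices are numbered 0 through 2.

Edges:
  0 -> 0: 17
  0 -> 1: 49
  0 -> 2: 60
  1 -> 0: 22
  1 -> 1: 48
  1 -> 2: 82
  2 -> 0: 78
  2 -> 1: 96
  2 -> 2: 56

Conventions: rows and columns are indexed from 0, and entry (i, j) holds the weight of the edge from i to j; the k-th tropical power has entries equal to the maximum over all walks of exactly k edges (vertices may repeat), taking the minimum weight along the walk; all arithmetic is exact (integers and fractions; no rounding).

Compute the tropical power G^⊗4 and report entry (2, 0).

G^⊗2:
  [60, 60, 56]
  [78, 82, 56]
  [56, 56, 82]
G^⊗3:
  [56, 56, 60]
  [56, 56, 82]
  [78, 82, 56]
G^⊗4:
  [60, 60, 56]
  [78, 82, 56]
  [56, 56, 82]
Key observation: the optimum is the walk 2->0->2->2->0, with weight 78 min 60 min 56 min 78 = 56.
Optimal value attained by: walk 2->0->2->2->0.
Answer: (G^⊗4)[2][0] = 56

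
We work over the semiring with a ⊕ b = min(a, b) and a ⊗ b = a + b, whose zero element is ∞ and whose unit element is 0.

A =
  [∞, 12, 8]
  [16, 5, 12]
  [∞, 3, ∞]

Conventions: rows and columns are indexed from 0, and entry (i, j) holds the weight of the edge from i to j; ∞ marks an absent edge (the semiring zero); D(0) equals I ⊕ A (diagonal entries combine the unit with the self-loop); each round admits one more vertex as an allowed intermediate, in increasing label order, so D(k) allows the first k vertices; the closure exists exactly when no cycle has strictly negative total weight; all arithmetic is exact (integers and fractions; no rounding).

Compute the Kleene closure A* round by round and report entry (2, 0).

D(0):
  [0, 12, 8]
  [16, 0, 12]
  [∞, 3, 0]
D(1):
  [0, 12, 8]
  [16, 0, 12]
  [∞, 3, 0]
D(2):
  [0, 12, 8]
  [16, 0, 12]
  [19, 3, 0]
D(3):
  [0, 11, 8]
  [16, 0, 12]
  [19, 3, 0]
Answer: A*[2][0] = 19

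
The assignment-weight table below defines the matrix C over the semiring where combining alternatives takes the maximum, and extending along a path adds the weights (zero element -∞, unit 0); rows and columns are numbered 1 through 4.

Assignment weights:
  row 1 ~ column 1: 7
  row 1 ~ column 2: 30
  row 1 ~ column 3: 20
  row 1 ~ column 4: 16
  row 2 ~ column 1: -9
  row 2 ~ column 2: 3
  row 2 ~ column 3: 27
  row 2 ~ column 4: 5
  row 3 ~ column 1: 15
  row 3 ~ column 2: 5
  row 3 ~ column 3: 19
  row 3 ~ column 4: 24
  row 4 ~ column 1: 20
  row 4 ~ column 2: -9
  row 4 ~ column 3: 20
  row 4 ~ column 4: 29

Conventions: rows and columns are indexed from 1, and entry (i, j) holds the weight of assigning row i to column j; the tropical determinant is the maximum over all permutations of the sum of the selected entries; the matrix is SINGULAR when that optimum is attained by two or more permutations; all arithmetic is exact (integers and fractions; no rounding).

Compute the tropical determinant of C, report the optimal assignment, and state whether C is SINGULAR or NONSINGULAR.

σ = (1, 2, 3, 4): 7 + 3 + 19 + 29 = 58
σ = (1, 2, 4, 3): 7 + 3 + 24 + 20 = 54
σ = (1, 3, 2, 4): 7 + 27 + 5 + 29 = 68
σ = (1, 3, 4, 2): 7 + 27 + 24 + (-9) = 49
σ = (1, 4, 2, 3): 7 + 5 + 5 + 20 = 37
σ = (1, 4, 3, 2): 7 + 5 + 19 + (-9) = 22
σ = (2, 1, 3, 4): 30 + (-9) + 19 + 29 = 69
σ = (2, 1, 4, 3): 30 + (-9) + 24 + 20 = 65
σ = (2, 3, 1, 4): 30 + 27 + 15 + 29 = 101
σ = (2, 3, 4, 1): 30 + 27 + 24 + 20 = 101
σ = (2, 4, 1, 3): 30 + 5 + 15 + 20 = 70
σ = (2, 4, 3, 1): 30 + 5 + 19 + 20 = 74
σ = (3, 1, 2, 4): 20 + (-9) + 5 + 29 = 45
σ = (3, 1, 4, 2): 20 + (-9) + 24 + (-9) = 26
σ = (3, 2, 1, 4): 20 + 3 + 15 + 29 = 67
σ = (3, 2, 4, 1): 20 + 3 + 24 + 20 = 67
σ = (3, 4, 1, 2): 20 + 5 + 15 + (-9) = 31
σ = (3, 4, 2, 1): 20 + 5 + 5 + 20 = 50
σ = (4, 1, 2, 3): 16 + (-9) + 5 + 20 = 32
σ = (4, 1, 3, 2): 16 + (-9) + 19 + (-9) = 17
σ = (4, 2, 1, 3): 16 + 3 + 15 + 20 = 54
σ = (4, 2, 3, 1): 16 + 3 + 19 + 20 = 58
σ = (4, 3, 1, 2): 16 + 27 + 15 + (-9) = 49
σ = (4, 3, 2, 1): 16 + 27 + 5 + 20 = 68
Optimal value attained by: σ = (2, 3, 1, 4).
Answer: det⊕(C) = 101; verdict: SINGULAR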